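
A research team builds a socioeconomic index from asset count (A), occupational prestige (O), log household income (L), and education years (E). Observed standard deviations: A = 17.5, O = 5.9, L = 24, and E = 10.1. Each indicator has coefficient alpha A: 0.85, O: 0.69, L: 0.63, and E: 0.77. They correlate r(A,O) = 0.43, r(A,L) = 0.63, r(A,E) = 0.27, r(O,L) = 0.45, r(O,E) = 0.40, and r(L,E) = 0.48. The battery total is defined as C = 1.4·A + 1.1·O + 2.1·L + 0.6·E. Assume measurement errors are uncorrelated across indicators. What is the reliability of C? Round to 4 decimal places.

Var(C) = 1.4²·17.5² + 1.1²·5.9² + 2.1²·24² + 0.6²·10.1² + 2·[1.54·17.5·5.9·0.43 + 2.94·17.5·24·0.63 + 0.84·17.5·10.1·0.27 + 2.31·5.9·24·0.45 + 0.66·5.9·10.1·0.40 + 1.26·24·10.1·0.48] = 3219.25 + 2391.82 = 5611.08.
Under uncorrelated errors the observed covariances equal the true-score covariances, so only the own-variance terms attenuate.
True-score variance = [1.4²·17.5²·0.85 + 1.1²·5.9²·0.69 + 2.1²·24²·0.63 + 0.6²·10.1²·0.77] + 2391.82 = 2167.85 + 2391.82 = 4559.68.
Reliability = 4559.68 / 5611.08 = 0.8126.

0.8126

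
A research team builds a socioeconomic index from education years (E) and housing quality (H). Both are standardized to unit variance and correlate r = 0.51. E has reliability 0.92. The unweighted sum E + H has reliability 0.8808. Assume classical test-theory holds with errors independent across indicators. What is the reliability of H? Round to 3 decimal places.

0.720

Var(E+H) = 2 + 2·0.51 = 3.020.
True-score variance = ρ_E + ρ_H + 2·0.51, so 0.8808 = (0.92 + ρ_H + 1.02) / 3.020.
ρ_H = 0.8808·3.020 − 0.92 − 1.02 = 0.720.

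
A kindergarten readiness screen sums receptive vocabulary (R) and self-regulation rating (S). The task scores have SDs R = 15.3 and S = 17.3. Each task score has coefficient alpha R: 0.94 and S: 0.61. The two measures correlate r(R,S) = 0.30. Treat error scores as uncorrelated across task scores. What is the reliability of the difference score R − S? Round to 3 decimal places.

Var(R−S) = 15.3² + 17.3² − 2·15.3·17.3·0.30 = 533.38 − 158.814 = 374.566.
With uncorrelated errors the cross-covariances are all true-score covariance, so they carry over unchanged; only the diagonal terms shrink to ρᵢσᵢ².
True-score variance = [15.3²·0.94 + 17.3²·0.61] − 158.814 = 402.612 − 158.814 = 243.798.
Reliability = 243.798 / 374.566 = 0.651.

0.651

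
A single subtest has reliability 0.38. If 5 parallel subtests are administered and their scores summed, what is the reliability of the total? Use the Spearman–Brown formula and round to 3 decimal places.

0.754

ρ_k = kρ / (1 + (k−1)ρ) = 5·0.38 / (1 + 4·0.38) = 1.900 / 2.520 = 0.754.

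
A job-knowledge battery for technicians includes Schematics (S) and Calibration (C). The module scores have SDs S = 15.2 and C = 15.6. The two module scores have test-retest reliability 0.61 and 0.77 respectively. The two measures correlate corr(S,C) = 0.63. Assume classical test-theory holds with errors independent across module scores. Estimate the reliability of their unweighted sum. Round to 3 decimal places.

0.811

Var(S+C) = 15.2² + 15.6² + 2·[15.2·15.6·0.63] = 474.4 + 298.771 = 773.171.
With uncorrelated errors the cross-covariances are all true-score covariance, so they carry over unchanged; only the diagonal terms shrink to ρᵢσᵢ².
True-score variance = [15.2²·0.61 + 15.6²·0.77] + 298.771 = 328.322 + 298.771 = 627.093.
Reliability = 627.093 / 773.171 = 0.811.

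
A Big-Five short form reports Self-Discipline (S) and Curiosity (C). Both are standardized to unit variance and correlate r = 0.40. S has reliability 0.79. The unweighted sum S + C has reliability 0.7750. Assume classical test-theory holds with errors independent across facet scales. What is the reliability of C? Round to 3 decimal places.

Var(S+C) = 2 + 2·0.40 = 2.800.
True-score variance = ρ_S + ρ_C + 2·0.40, so 0.7750 = (0.79 + ρ_C + 0.80) / 2.800.
ρ_C = 0.7750·2.800 − 0.79 − 0.80 = 0.580.

0.580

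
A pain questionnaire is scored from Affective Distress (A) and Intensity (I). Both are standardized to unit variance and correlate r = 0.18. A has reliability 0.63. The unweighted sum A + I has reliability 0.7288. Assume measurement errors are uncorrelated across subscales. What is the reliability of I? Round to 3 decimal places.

0.730

Var(A+I) = 2 + 2·0.18 = 2.360.
True-score variance = ρ_A + ρ_I + 2·0.18, so 0.7288 = (0.63 + ρ_I + 0.36) / 2.360.
ρ_I = 0.7288·2.360 − 0.63 − 0.36 = 0.730.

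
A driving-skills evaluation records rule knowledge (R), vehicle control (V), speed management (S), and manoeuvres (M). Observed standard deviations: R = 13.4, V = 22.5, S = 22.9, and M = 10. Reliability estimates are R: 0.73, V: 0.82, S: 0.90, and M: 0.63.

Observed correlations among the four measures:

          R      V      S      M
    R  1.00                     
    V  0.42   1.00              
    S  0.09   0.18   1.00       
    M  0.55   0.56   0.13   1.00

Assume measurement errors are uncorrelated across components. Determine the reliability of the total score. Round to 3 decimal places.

Var(R+V+S+M) = 13.4² + 22.5² + 22.9² + 10² + 2·[13.4·22.5·0.42 + 13.4·22.9·0.09 + 13.4·10·0.55 + 22.5·22.9·0.18 + 22.5·10·0.56 + 22.9·10·0.13] = 1310.22 + 952.925 = 2263.14.
Because errors are independent across components, Cov(Tᵢ,Tⱼ) = Cov(Xᵢ,Xⱼ); the off-diagonal part of the true-score variance is the same as above.
True-score variance = [13.4²·0.73 + 22.5²·0.82 + 22.9²·0.90 + 10²·0.63] + 952.925 = 1081.17 + 952.925 = 2034.1.
Reliability = 2034.1 / 2263.14 = 0.899.

0.899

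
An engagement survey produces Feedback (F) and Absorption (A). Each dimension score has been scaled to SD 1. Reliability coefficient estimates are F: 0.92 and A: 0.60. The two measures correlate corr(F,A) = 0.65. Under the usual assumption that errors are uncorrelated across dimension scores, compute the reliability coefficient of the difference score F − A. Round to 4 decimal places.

0.3143

Var(F−A) = 1 + 1 − 2·0.65 = 2 − 1.3 = 0.7.
Because errors are independent across components, Cov(Tᵢ,Tⱼ) = Cov(Xᵢ,Xⱼ); the off-diagonal part of the true-score variance is the same as above.
True-score variance = [0.92 + 0.60] − 1.3 = 1.52 − 1.3 = 0.22.
Reliability = 0.22 / 0.7 = 0.3143.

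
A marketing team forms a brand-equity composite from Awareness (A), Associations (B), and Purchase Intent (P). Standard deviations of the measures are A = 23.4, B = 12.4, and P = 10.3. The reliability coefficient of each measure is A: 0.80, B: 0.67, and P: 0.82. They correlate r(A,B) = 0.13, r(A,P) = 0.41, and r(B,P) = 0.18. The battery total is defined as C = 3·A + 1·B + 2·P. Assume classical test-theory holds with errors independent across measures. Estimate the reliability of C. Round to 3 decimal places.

0.841

Var(C) = 3²·23.4² + 12.4² + 2²·10.3² + 2·[3·23.4·12.4·0.13 + 6·23.4·10.3·0.41 + 2·12.4·10.3·0.18] = 5506.16 + 1504.1 = 7010.26.
Under uncorrelated errors the observed covariances equal the true-score covariances, so only the own-variance terms attenuate.
True-score variance = [3²·23.4²·0.80 + 12.4²·0.67 + 2²·10.3²·0.82] + 1504.1 = 4393.43 + 1504.1 = 5897.53.
Reliability = 5897.53 / 7010.26 = 0.841.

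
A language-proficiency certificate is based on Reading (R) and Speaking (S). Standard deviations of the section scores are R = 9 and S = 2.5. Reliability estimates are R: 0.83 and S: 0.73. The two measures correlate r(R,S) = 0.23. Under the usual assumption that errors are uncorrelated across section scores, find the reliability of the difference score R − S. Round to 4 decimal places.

0.7990

Var(R−S) = 9² + 2.5² − 2·9·2.5·0.23 = 87.25 − 10.35 = 76.9.
With uncorrelated errors the cross-covariances are all true-score covariance, so they carry over unchanged; only the diagonal terms shrink to ρᵢσᵢ².
True-score variance = [9²·0.83 + 2.5²·0.73] − 10.35 = 71.7925 − 10.35 = 61.4425.
Reliability = 61.4425 / 76.9 = 0.7990.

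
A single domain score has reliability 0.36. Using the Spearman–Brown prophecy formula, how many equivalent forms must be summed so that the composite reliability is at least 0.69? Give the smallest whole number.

k ≥ ρ*(1−ρ₁)/(ρ₁(1−ρ*)) = 0.69·0.64 / (0.36·0.31) = 3.957.
Smallest integer k = 4.

4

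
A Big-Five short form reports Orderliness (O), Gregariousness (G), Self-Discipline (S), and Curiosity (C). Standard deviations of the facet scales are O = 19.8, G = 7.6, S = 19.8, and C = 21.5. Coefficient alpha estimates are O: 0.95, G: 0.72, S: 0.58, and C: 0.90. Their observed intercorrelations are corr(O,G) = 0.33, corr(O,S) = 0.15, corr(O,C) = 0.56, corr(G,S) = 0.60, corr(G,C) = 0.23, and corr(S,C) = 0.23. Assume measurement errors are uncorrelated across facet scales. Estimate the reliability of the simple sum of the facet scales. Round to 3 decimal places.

0.899

Var(O+G+S+C) = 19.8² + 7.6² + 19.8² + 21.5² + 2·[19.8·7.6·0.33 + 19.8·19.8·0.15 + 19.8·21.5·0.56 + 7.6·19.8·0.60 + 7.6·21.5·0.23 + 19.8·21.5·0.23] = 1304.09 + 1145.27 = 2449.36.
Because errors are independent across components, Cov(Tᵢ,Tⱼ) = Cov(Xᵢ,Xⱼ); the off-diagonal part of the true-score variance is the same as above.
True-score variance = [19.8²·0.95 + 7.6²·0.72 + 19.8²·0.58 + 21.5²·0.90] + 1145.27 = 1057.43 + 1145.27 = 2202.71.
Reliability = 2202.71 / 2449.36 = 0.899.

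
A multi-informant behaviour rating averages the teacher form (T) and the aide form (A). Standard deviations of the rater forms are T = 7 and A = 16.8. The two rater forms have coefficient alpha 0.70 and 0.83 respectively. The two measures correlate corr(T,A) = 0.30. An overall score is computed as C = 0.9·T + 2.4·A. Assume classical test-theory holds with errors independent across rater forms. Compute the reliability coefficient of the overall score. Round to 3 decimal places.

0.841

Var(C) = 0.9²·7² + 2.4²·16.8² + 2·[2.16·7·16.8·0.30] = 1665.39 + 152.41 = 1817.8.
With uncorrelated errors the cross-covariances are all true-score covariance, so they carry over unchanged; only the diagonal terms shrink to ρᵢσᵢ².
True-score variance = [0.9²·7²·0.70 + 2.4²·16.8²·0.83] + 152.41 = 1377.12 + 152.41 = 1529.53.
Reliability = 1529.53 / 1817.8 = 0.841.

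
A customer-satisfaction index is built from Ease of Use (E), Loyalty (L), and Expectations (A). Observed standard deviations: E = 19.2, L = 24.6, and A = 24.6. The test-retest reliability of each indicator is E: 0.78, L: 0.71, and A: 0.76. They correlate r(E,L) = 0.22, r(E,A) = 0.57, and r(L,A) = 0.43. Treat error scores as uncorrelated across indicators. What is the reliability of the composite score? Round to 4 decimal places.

0.8588

Var(E+L+A) = 19.2² + 24.6² + 24.6² + 2·[19.2·24.6·0.22 + 19.2·24.6·0.57 + 24.6·24.6·0.43] = 1578.96 + 1266.7 = 2845.66.
Because errors are independent across components, Cov(Tᵢ,Tⱼ) = Cov(Xᵢ,Xⱼ); the off-diagonal part of the true-score variance is the same as above.
True-score variance = [19.2²·0.78 + 24.6²·0.71 + 24.6²·0.76] + 1266.7 = 1177.12 + 1266.7 = 2443.83.
Reliability = 2443.83 / 2845.66 = 0.8588.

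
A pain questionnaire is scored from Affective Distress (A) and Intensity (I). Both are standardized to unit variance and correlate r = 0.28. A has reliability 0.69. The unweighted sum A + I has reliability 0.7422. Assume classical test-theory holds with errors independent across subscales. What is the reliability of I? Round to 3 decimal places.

0.650

Var(A+I) = 2 + 2·0.28 = 2.560.
True-score variance = ρ_A + ρ_I + 2·0.28, so 0.7422 = (0.69 + ρ_I + 0.56) / 2.560.
ρ_I = 0.7422·2.560 − 0.69 − 0.56 = 0.650.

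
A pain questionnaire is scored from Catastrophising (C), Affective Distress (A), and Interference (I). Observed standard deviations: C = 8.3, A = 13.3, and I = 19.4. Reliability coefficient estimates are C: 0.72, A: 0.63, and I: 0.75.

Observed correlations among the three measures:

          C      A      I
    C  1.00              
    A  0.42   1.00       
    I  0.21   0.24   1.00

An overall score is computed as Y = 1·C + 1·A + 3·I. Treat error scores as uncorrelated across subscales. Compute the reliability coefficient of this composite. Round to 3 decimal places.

0.783

Var(Y) = 8.3² + 13.3² + 3²·19.4² + 2·[8.3·13.3·0.42 + 3·8.3·19.4·0.21 + 3·13.3·19.4·0.24] = 3633.02 + 667.162 = 4300.18.
Because errors are independent across components, Cov(Tᵢ,Tⱼ) = Cov(Xᵢ,Xⱼ); the off-diagonal part of the true-score variance is the same as above.
True-score variance = [8.3²·0.72 + 13.3²·0.63 + 3²·19.4²·0.75] + 667.162 = 2701.47 + 667.162 = 3368.63.
Reliability = 3368.63 / 4300.18 = 0.783.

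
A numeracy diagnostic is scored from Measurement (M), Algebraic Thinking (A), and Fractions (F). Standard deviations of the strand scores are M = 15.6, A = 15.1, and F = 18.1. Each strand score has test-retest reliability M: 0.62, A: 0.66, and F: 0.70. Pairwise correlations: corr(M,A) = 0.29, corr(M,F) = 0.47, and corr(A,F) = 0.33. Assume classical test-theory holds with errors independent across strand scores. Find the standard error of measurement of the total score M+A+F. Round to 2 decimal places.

Var(total) = 798.98 + 582.428 = 1381.41.
True-score variance = 530.697 + 582.428 = 1113.12, so reliability = 0.8058.
Error variance = 1381.41 − 1113.12 = 268.283; SEM = √268.283 = 16.38.

16.38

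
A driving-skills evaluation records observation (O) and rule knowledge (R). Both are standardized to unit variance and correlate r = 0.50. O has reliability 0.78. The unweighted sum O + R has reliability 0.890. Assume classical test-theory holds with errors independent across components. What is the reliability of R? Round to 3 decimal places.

0.890

Var(O+R) = 2 + 2·0.50 = 3.000.
True-score variance = ρ_O + ρ_R + 2·0.50, so 0.890 = (0.78 + ρ_R + 1.00) / 3.000.
ρ_R = 0.890·3.000 − 0.78 − 1.00 = 0.890.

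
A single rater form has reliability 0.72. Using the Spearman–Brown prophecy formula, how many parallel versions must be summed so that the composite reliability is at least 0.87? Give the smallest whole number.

k ≥ ρ*(1−ρ₁)/(ρ₁(1−ρ*)) = 0.87·0.28 / (0.72·0.13) = 2.603.
Smallest integer k = 3.

3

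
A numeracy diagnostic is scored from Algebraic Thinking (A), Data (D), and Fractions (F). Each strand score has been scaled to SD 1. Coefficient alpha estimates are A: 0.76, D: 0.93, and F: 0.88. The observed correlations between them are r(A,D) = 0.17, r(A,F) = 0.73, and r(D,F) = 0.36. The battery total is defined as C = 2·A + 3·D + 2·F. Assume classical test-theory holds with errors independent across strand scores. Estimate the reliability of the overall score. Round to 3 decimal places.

0.929

Var(C) = 2² + 3² + 2² + 2·[6·0.17 + 4·0.73 + 6·0.36] = 17 + 12.2 = 29.2.
With uncorrelated errors the cross-covariances are all true-score covariance, so they carry over unchanged; only the diagonal terms shrink to ρᵢσᵢ².
True-score variance = [2²·0.76 + 3²·0.93 + 2²·0.88] + 12.2 = 14.93 + 12.2 = 27.13.
Reliability = 27.13 / 29.2 = 0.929.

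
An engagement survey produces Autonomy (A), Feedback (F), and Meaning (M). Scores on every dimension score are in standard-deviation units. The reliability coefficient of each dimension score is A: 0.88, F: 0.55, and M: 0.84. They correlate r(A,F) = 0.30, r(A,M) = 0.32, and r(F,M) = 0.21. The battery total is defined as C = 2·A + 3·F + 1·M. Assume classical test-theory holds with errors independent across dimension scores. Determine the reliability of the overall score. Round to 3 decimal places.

Var(C) = 2² + 3² + 1 + 2·[6·0.30 + 2·0.32 + 3·0.21] = 14 + 6.14 = 20.14.
With uncorrelated errors the cross-covariances are all true-score covariance, so they carry over unchanged; only the diagonal terms shrink to ρᵢσᵢ².
True-score variance = [2²·0.88 + 3²·0.55 + 0.84] + 6.14 = 9.31 + 6.14 = 15.45.
Reliability = 15.45 / 20.14 = 0.767.

0.767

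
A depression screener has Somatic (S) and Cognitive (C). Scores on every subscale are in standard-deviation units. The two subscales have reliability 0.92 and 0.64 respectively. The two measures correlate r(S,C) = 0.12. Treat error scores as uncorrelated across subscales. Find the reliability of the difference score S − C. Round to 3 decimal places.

Var(S−C) = 1 + 1 − 2·0.12 = 2 − 0.24 = 1.76.
Under uncorrelated errors the observed covariances equal the true-score covariances, so only the own-variance terms attenuate.
True-score variance = [0.92 + 0.64] − 0.24 = 1.56 − 0.24 = 1.32.
Reliability = 1.32 / 1.76 = 0.750.

0.750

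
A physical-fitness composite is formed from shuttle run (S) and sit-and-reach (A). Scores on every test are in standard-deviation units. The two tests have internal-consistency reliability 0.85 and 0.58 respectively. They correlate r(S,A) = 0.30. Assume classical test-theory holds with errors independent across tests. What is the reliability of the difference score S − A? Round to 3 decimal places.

Var(S−A) = 1 + 1 − 2·0.30 = 2 − 0.6 = 1.4.
Because errors are independent across components, Cov(Tᵢ,Tⱼ) = Cov(Xᵢ,Xⱼ); the off-diagonal part of the true-score variance is the same as above.
True-score variance = [0.85 + 0.58] − 0.6 = 1.43 − 0.6 = 0.83.
Reliability = 0.83 / 1.4 = 0.593.

0.593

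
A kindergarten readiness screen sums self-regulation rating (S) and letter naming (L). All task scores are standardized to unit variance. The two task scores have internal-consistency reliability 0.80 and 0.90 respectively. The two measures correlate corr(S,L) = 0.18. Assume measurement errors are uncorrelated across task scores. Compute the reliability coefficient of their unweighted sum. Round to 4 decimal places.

Var(S+L) = 2 + 2·[0.18] = 2 + 0.36 = 2.36.
Under uncorrelated errors the observed covariances equal the true-score covariances, so only the own-variance terms attenuate.
True-score variance = [0.80 + 0.90] + 0.36 = 1.7 + 0.36 = 2.06.
Reliability = 2.06 / 2.36 = 0.8729.

0.8729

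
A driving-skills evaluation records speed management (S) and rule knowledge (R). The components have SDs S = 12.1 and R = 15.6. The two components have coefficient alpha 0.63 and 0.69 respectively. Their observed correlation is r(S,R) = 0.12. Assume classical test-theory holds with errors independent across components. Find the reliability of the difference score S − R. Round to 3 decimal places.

0.624

Var(S−R) = 12.1² + 15.6² − 2·12.1·15.6·0.12 = 389.77 − 45.3024 = 344.468.
Because errors are independent across components, Cov(Tᵢ,Tⱼ) = Cov(Xᵢ,Xⱼ); the off-diagonal part of the true-score variance is the same as above.
True-score variance = [12.1²·0.63 + 15.6²·0.69] − 45.3024 = 260.157 − 45.3024 = 214.854.
Reliability = 214.854 / 344.468 = 0.624.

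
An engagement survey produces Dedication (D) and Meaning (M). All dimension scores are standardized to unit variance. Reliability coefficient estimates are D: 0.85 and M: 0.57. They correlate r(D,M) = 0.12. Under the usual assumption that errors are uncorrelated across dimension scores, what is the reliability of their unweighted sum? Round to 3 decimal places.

0.741

Var(D+M) = 2 + 2·[0.12] = 2 + 0.24 = 2.24.
With uncorrelated errors the cross-covariances are all true-score covariance, so they carry over unchanged; only the diagonal terms shrink to ρᵢσᵢ².
True-score variance = [0.85 + 0.57] + 0.24 = 1.42 + 0.24 = 1.66.
Reliability = 1.66 / 2.24 = 0.741.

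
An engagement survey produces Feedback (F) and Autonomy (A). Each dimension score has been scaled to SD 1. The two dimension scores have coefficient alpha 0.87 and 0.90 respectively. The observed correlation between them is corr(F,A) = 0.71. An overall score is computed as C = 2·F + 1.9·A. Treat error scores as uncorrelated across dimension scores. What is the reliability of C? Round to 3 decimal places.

Var(C) = 2² + 1.9² + 2·[3.8·0.71] = 7.61 + 5.396 = 13.006.
Because errors are independent across components, Cov(Tᵢ,Tⱼ) = Cov(Xᵢ,Xⱼ); the off-diagonal part of the true-score variance is the same as above.
True-score variance = [2²·0.87 + 1.9²·0.90] + 5.396 = 6.729 + 5.396 = 12.125.
Reliability = 12.125 / 13.006 = 0.932.

0.932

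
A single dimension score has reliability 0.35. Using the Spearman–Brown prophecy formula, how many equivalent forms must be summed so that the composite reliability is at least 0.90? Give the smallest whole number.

17

k ≥ ρ*(1−ρ₁)/(ρ₁(1−ρ*)) = 0.90·0.65 / (0.35·0.10) = 16.714.
Smallest integer k = 17.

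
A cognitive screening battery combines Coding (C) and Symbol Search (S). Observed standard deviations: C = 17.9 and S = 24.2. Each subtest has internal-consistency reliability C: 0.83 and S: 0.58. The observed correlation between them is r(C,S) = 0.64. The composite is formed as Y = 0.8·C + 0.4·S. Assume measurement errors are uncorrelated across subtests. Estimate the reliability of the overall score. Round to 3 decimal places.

Var(Y) = 0.8²·17.9² + 0.4²·24.2² + 2·[0.32·17.9·24.2·0.64] = 298.765 + 177.431 = 476.195.
Because errors are independent across components, Cov(Tᵢ,Tⱼ) = Cov(Xᵢ,Xⱼ); the off-diagonal part of the true-score variance is the same as above.
True-score variance = [0.8²·17.9²·0.83 + 0.4²·24.2²·0.58] + 177.431 = 224.549 + 177.431 = 401.98.
Reliability = 401.98 / 476.195 = 0.844.

0.844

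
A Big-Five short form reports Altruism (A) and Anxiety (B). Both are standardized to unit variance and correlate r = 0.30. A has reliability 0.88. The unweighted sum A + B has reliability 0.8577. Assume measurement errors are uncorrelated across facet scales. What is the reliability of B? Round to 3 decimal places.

0.750

Var(A+B) = 2 + 2·0.30 = 2.600.
True-score variance = ρ_A + ρ_B + 2·0.30, so 0.8577 = (0.88 + ρ_B + 0.60) / 2.600.
ρ_B = 0.8577·2.600 − 0.88 − 0.60 = 0.750.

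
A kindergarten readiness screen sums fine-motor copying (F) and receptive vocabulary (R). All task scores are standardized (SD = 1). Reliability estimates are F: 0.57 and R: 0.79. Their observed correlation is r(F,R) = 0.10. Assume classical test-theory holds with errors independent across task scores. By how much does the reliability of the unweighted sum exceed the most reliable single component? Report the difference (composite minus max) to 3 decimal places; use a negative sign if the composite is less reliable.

-0.081

Var(sum) = 2 + 0.2 = 2.2; true-score variance = 1.36 + 0.2 = 1.56; composite reliability = 0.7091.
Max component reliability = 0.7900.
Difference = 0.7091 − 0.7900 = -0.081.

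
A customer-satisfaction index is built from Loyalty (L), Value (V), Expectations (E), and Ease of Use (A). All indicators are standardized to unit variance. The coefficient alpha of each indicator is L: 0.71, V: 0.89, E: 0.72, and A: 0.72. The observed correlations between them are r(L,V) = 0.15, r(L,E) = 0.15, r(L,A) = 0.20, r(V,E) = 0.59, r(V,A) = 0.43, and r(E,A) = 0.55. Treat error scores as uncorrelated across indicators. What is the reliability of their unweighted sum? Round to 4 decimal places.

0.8821

Var(L+V+E+A) = 4 + 2·[0.15 + 0.15 + 0.20 + 0.59 + 0.43 + 0.55] = 4 + 4.14 = 8.14.
Because errors are independent across components, Cov(Tᵢ,Tⱼ) = Cov(Xᵢ,Xⱼ); the off-diagonal part of the true-score variance is the same as above.
True-score variance = [0.71 + 0.89 + 0.72 + 0.72] + 4.14 = 3.04 + 4.14 = 7.18.
Reliability = 7.18 / 8.14 = 0.8821.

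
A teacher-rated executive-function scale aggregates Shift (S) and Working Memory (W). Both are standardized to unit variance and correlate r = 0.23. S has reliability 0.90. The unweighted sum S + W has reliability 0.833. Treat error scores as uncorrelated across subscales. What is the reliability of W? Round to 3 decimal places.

0.689

Var(S+W) = 2 + 2·0.23 = 2.460.
True-score variance = ρ_S + ρ_W + 2·0.23, so 0.833 = (0.90 + ρ_W + 0.46) / 2.460.
ρ_W = 0.833·2.460 − 0.90 − 0.46 = 0.689.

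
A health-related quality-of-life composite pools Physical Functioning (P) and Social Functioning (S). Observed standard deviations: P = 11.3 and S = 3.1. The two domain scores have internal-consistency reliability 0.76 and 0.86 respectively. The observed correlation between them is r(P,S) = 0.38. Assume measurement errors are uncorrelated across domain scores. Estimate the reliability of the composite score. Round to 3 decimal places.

0.805

Var(P+S) = 11.3² + 3.1² + 2·[11.3·3.1·0.38] = 137.3 + 26.6228 = 163.923.
With uncorrelated errors the cross-covariances are all true-score covariance, so they carry over unchanged; only the diagonal terms shrink to ρᵢσᵢ².
True-score variance = [11.3²·0.76 + 3.1²·0.86] + 26.6228 = 105.309 + 26.6228 = 131.932.
Reliability = 131.932 / 163.923 = 0.805.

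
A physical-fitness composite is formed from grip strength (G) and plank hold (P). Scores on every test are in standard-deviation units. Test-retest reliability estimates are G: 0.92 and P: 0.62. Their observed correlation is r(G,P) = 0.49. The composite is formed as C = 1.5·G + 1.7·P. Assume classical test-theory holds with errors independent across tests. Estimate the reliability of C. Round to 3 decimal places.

0.833

Var(C) = 1.5² + 1.7² + 2·[2.55·0.49] = 5.14 + 2.499 = 7.639.
Under uncorrelated errors the observed covariances equal the true-score covariances, so only the own-variance terms attenuate.
True-score variance = [1.5²·0.92 + 1.7²·0.62] + 2.499 = 3.8618 + 2.499 = 6.3608.
Reliability = 6.3608 / 7.639 = 0.833.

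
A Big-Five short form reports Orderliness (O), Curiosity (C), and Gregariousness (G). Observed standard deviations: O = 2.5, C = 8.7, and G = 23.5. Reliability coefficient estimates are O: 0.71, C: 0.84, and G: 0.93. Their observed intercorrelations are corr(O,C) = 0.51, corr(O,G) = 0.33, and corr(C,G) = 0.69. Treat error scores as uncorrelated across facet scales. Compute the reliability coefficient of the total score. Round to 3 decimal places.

0.946

Var(O+C+G) = 2.5² + 8.7² + 23.5² + 2·[2.5·8.7·0.51 + 2.5·23.5·0.33 + 8.7·23.5·0.69] = 634.19 + 343.101 = 977.291.
With uncorrelated errors the cross-covariances are all true-score covariance, so they carry over unchanged; only the diagonal terms shrink to ρᵢσᵢ².
True-score variance = [2.5²·0.71 + 8.7²·0.84 + 23.5²·0.93] + 343.101 = 581.61 + 343.101 = 924.711.
Reliability = 924.711 / 977.291 = 0.946.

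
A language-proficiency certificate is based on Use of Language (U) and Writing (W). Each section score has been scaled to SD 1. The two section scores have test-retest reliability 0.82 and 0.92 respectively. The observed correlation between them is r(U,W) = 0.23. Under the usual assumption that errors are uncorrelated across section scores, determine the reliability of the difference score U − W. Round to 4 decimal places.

0.8312

Var(U−W) = 1 + 1 − 2·0.23 = 2 − 0.46 = 1.54.
Because errors are independent across components, Cov(Tᵢ,Tⱼ) = Cov(Xᵢ,Xⱼ); the off-diagonal part of the true-score variance is the same as above.
True-score variance = [0.82 + 0.92] − 0.46 = 1.74 − 0.46 = 1.28.
Reliability = 1.28 / 1.54 = 0.8312.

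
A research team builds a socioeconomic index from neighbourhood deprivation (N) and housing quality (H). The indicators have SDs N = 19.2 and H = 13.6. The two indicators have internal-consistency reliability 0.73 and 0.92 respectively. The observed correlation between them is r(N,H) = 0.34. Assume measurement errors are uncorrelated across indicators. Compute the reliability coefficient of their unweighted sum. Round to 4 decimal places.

Var(N+H) = 19.2² + 13.6² + 2·[19.2·13.6·0.34] = 553.6 + 177.562 = 731.162.
With uncorrelated errors the cross-covariances are all true-score covariance, so they carry over unchanged; only the diagonal terms shrink to ρᵢσᵢ².
True-score variance = [19.2²·0.73 + 13.6²·0.92] + 177.562 = 439.27 + 177.562 = 616.832.
Reliability = 616.832 / 731.162 = 0.8436.

0.8436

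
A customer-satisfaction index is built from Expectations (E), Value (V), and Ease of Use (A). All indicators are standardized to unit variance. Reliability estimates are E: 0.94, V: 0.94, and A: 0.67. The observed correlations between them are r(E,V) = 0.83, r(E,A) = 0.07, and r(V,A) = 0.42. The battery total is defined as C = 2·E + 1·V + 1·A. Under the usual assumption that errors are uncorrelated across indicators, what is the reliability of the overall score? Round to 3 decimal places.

0.940

Var(C) = 2² + 1 + 1 + 2·[2·0.83 + 2·0.07 + 0.42] = 6 + 4.44 = 10.44.
With uncorrelated errors the cross-covariances are all true-score covariance, so they carry over unchanged; only the diagonal terms shrink to ρᵢσᵢ².
True-score variance = [2²·0.94 + 0.94 + 0.67] + 4.44 = 5.37 + 4.44 = 9.81.
Reliability = 9.81 / 10.44 = 0.940.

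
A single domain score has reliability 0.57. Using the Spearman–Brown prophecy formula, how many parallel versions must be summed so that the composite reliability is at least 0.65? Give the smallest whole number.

2

k ≥ ρ*(1−ρ₁)/(ρ₁(1−ρ*)) = 0.65·0.43 / (0.57·0.35) = 1.401.
Smallest integer k = 2.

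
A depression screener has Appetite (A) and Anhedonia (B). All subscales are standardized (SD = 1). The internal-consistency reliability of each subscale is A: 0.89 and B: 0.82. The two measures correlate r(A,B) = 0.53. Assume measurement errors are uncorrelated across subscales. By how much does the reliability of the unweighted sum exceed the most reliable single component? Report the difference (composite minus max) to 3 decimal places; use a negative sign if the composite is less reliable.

Var(sum) = 2 + 1.06 = 3.06; true-score variance = 1.71 + 1.06 = 2.77; composite reliability = 0.9052.
Max component reliability = 0.8900.
Difference = 0.9052 − 0.8900 = 0.015.

0.015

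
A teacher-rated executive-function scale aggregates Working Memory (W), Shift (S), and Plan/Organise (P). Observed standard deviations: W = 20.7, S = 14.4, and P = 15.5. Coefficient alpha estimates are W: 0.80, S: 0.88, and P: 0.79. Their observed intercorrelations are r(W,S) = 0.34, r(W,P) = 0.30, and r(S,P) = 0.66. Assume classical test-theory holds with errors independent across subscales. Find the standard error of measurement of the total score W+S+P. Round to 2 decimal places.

Var(total) = 876.1 + 689.828 = 1565.93.
True-score variance = 715.066 + 689.828 = 1404.89, so reliability = 0.8972.
Error variance = 1565.93 − 1404.89 = 161.034; SEM = √161.034 = 12.69.

12.69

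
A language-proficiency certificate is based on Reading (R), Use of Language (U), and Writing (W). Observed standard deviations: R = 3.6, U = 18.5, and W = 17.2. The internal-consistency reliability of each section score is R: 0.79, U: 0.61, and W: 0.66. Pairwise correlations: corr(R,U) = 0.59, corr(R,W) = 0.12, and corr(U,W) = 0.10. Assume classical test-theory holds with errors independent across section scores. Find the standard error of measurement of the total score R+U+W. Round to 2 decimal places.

15.39

Var(total) = 651.05 + 157.089 = 808.139.
True-score variance = 414.265 + 157.089 = 571.354, so reliability = 0.7070.
Error variance = 808.139 − 571.354 = 236.785; SEM = √236.785 = 15.39.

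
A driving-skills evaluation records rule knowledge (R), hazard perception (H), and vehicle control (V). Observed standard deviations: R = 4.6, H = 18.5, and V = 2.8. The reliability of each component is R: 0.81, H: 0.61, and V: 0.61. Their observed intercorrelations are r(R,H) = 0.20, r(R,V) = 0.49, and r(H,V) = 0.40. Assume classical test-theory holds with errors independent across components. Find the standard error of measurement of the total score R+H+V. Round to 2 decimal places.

Var(total) = 371.25 + 88.1024 = 459.352.
True-score variance = 230.695 + 88.1024 = 318.797, so reliability = 0.6940.
Error variance = 459.352 − 318.797 = 140.555; SEM = √140.555 = 11.86.

11.86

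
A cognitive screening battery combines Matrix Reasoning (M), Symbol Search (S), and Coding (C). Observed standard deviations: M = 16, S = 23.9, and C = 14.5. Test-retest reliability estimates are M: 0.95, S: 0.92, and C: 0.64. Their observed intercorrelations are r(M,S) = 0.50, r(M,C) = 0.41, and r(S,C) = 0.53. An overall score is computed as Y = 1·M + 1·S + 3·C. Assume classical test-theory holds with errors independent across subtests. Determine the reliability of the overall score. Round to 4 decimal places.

Var(Y) = 16² + 23.9² + 3²·14.5² + 2·[16·23.9·0.50 + 3·16·14.5·0.41 + 3·23.9·14.5·0.53] = 2719.46 + 2055.15 = 4774.61.
Because errors are independent across components, Cov(Tᵢ,Tⱼ) = Cov(Xᵢ,Xⱼ); the off-diagonal part of the true-score variance is the same as above.
True-score variance = [16²·0.95 + 23.9²·0.92 + 3²·14.5²·0.64] + 2055.15 = 1979.75 + 2055.15 = 4034.9.
Reliability = 4034.9 / 4774.61 = 0.8451.

0.8451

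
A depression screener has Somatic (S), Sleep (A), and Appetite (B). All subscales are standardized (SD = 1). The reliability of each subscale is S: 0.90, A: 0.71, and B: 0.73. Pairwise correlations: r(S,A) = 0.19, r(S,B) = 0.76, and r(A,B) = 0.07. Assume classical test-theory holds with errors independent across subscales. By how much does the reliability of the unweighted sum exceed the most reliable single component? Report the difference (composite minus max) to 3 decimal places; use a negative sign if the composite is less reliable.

-0.031

Var(sum) = 3 + 2.04 = 5.04; true-score variance = 2.34 + 2.04 = 4.38; composite reliability = 0.8690.
Max component reliability = 0.9000.
Difference = 0.8690 − 0.9000 = -0.031.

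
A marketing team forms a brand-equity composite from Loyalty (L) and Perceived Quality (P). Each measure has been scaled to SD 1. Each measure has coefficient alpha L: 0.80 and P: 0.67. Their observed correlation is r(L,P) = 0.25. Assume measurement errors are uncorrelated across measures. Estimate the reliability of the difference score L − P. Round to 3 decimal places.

Var(L−P) = 1 + 1 − 2·0.25 = 2 − 0.5 = 1.5.
With uncorrelated errors the cross-covariances are all true-score covariance, so they carry over unchanged; only the diagonal terms shrink to ρᵢσᵢ².
True-score variance = [0.80 + 0.67] − 0.5 = 1.47 − 0.5 = 0.97.
Reliability = 0.97 / 1.5 = 0.647.

0.647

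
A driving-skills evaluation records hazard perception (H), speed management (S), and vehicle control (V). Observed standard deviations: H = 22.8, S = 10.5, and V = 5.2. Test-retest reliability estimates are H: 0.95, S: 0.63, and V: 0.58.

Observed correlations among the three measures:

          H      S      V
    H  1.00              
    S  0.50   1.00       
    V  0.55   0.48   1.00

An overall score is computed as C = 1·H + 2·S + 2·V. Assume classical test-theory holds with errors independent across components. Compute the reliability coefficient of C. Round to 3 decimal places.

0.884

Var(C) = 22.8² + 2²·10.5² + 2²·5.2² + 2·[2·22.8·10.5·0.50 + 2·22.8·5.2·0.55 + 4·10.5·5.2·0.48] = 1069 + 949.296 = 2018.3.
Under uncorrelated errors the observed covariances equal the true-score covariances, so only the own-variance terms attenuate.
True-score variance = [22.8²·0.95 + 2²·10.5²·0.63 + 2²·5.2²·0.58] + 949.296 = 834.411 + 949.296 = 1783.71.
Reliability = 1783.71 / 2018.3 = 0.884.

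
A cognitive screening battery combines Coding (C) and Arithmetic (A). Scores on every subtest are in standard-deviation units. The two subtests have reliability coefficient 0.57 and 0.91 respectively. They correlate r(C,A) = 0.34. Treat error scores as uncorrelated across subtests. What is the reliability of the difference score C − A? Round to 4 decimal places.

0.6061

Var(C−A) = 1 + 1 − 2·0.34 = 2 − 0.68 = 1.32.
Because errors are independent across components, Cov(Tᵢ,Tⱼ) = Cov(Xᵢ,Xⱼ); the off-diagonal part of the true-score variance is the same as above.
True-score variance = [0.57 + 0.91] − 0.68 = 1.48 − 0.68 = 0.8.
Reliability = 0.8 / 1.32 = 0.6061.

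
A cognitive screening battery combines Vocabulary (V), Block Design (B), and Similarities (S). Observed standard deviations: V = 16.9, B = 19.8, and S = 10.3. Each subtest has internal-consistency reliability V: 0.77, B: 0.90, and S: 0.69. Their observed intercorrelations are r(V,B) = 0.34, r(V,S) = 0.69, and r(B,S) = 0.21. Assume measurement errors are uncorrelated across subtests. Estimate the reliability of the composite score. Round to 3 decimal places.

0.897

Var(V+B+S) = 16.9² + 19.8² + 10.3² + 2·[16.9·19.8·0.34 + 16.9·10.3·0.69 + 19.8·10.3·0.21] = 783.74 + 553.413 = 1337.15.
With uncorrelated errors the cross-covariances are all true-score covariance, so they carry over unchanged; only the diagonal terms shrink to ρᵢσᵢ².
True-score variance = [16.9²·0.77 + 19.8²·0.90 + 10.3²·0.69] + 553.413 = 645.958 + 553.413 = 1199.37.
Reliability = 1199.37 / 1337.15 = 0.897.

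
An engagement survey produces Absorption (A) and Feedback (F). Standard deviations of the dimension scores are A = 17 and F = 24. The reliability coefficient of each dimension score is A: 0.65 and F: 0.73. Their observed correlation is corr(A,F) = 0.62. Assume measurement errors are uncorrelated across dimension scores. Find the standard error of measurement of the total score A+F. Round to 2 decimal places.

16.02

Var(total) = 865 + 505.92 = 1370.92.
True-score variance = 608.33 + 505.92 = 1114.25, so reliability = 0.8128.
Error variance = 1370.92 − 1114.25 = 256.67; SEM = √256.67 = 16.02.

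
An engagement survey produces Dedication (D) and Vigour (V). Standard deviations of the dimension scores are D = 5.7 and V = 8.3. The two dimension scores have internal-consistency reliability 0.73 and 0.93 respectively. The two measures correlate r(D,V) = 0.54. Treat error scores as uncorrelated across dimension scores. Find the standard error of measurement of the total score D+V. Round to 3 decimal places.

3.687

Var(total) = 101.38 + 51.0948 = 152.475.
True-score variance = 87.7854 + 51.0948 = 138.88, so reliability = 0.9108.
Error variance = 152.475 − 138.88 = 13.5946; SEM = √13.5946 = 3.687.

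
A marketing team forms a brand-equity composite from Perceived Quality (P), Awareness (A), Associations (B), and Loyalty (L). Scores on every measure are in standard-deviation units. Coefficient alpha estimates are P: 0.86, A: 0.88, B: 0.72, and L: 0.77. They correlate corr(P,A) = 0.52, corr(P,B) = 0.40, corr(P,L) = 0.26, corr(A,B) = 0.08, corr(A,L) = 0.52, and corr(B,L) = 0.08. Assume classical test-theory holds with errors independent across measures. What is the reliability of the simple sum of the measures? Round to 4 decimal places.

0.9003

Var(P+A+B+L) = 4 + 2·[0.52 + 0.40 + 0.26 + 0.08 + 0.52 + 0.08] = 4 + 3.72 = 7.72.
Under uncorrelated errors the observed covariances equal the true-score covariances, so only the own-variance terms attenuate.
True-score variance = [0.86 + 0.88 + 0.72 + 0.77] + 3.72 = 3.23 + 3.72 = 6.95.
Reliability = 6.95 / 7.72 = 0.9003.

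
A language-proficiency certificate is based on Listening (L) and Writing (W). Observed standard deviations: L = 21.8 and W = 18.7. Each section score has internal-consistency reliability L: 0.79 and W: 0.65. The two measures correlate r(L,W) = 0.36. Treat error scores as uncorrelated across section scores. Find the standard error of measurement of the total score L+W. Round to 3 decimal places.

Var(total) = 824.93 + 293.515 = 1118.45.
True-score variance = 602.738 + 293.515 = 896.253, so reliability = 0.8013.
Error variance = 1118.45 − 896.253 = 222.192; SEM = √222.192 = 14.906.

14.906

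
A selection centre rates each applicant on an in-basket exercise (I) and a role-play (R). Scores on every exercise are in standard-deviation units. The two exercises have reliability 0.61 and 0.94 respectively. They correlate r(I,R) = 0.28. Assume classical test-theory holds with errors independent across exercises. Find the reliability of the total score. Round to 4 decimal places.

0.8242

Var(I+R) = 2 + 2·[0.28] = 2 + 0.56 = 2.56.
Under uncorrelated errors the observed covariances equal the true-score covariances, so only the own-variance terms attenuate.
True-score variance = [0.61 + 0.94] + 0.56 = 1.55 + 0.56 = 2.11.
Reliability = 2.11 / 2.56 = 0.8242.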